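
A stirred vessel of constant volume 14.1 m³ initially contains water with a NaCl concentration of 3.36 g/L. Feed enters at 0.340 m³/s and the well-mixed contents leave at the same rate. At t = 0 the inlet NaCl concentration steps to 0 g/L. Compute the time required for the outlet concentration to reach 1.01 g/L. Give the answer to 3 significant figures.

49.8 s

Species balance on the tank: V dC/dt = Q(C_in − C), so τ = V/Q = 41.471 s.
C(t) = C_in + (C₀ − C_in) e^(−t/τ). Set C = 1.01 and solve for t:
e^(−t/τ) = (C − C_in)/(C₀ − C_in) = (1.01 − 0)/(3.36 − 0) = 0.30060
t = −τ ln(…) = 41.471 × 1.2020 = 49.847 s.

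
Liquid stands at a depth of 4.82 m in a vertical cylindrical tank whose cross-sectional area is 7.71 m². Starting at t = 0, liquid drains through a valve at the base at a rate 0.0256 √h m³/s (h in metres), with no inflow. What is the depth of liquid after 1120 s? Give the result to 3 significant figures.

Volume balance on the tank: A dh/dt = −0.0256 √h.
Separate and integrate: 2(√h − √h₀) = −(0.0256/A) t.
√h = √4.82 − 0.0256·1120/(2·7.71) = 2.1954 − 1.8594 = 0.33605.
h = 0.33605² = 0.11293 m.

0.113 m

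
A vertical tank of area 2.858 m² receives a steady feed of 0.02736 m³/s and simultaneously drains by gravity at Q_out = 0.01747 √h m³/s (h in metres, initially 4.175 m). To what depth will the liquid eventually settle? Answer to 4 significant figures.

2.453 m

Level balance: A dh/dt = 0.02736 − 0.01747 √h. Setting dh/dt = 0:
Q_in = 0.01747 √h_ss ⇒ √h_ss = 0.02736/0.01747 = 1.56611.
h_ss = 1.56611² = 2.45271 m. (Since h₀ = 4.175 m > h_ss, the level will fall toward this value.)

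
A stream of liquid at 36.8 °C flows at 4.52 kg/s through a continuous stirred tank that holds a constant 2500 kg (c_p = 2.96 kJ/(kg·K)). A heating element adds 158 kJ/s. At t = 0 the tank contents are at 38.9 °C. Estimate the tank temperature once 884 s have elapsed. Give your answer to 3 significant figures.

46.6 °C

M c_p dT/dt = ṁ c_p (T_in − T) + Q̇.
Rearrange: dT/dt = (T_ss − T)/τ with τ = M/ṁ = 553.10 s and T_ss = T_in + Q̇/(ṁ c_p) = 48.609 °C.
Solution: T(t) = T_ss + (T₀ − T_ss) e^(−t/τ).
T(884) = 48.609 + (-9.7094)·e^(−884/553.10) = 48.609 + (-9.7094)·0.20225 = 46.646 °C.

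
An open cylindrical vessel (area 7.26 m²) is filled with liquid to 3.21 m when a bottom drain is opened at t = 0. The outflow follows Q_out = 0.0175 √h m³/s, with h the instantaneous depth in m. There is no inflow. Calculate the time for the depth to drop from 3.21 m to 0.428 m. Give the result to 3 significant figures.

944 s

Mass balance (ρ constant): A dh/dt = −0.0175 √h.
∫ h^(−1/2) dh = −(0.0175/A) ∫ dt, giving 2√h = 2√h₀ − (0.0175/A) t.
t = 2A(√h₀ − √h)/0.0175 = 2·7.26·(√3.21 − √0.428)/0.0175
  = 14.520 × (1.7916 − 0.65422) / 0.0175 = 943.74 s.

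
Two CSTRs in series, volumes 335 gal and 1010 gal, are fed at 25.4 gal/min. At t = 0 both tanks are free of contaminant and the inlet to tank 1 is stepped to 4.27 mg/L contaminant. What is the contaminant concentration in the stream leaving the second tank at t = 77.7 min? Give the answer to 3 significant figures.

Time constants: τᵢ = Vᵢ/Q for each well-mixed tank.
τ₁ = 335/25.4 = 13.189 min; τ₂ = 1010/25.4 = 39.764 min.
Solving the cascade with C₁(0)=C₂(0)=0 gives C₂(t) = C_in[1 − (τ₁ e^(−t/τ₁) − τ₂ e^(−t/τ₂))/(τ₁ − τ₂)].
At t = 77.7: e^(−t/τ₁) = 0.0027634, e^(−t/τ₂) = 0.14170.
C₂ = 4.27·[1 − (13.189·0.0027634 − 39.764·0.14170)/(-26.575)] = 4.27·0.78935 = 3.3705 mg/L.

3.37 mg/L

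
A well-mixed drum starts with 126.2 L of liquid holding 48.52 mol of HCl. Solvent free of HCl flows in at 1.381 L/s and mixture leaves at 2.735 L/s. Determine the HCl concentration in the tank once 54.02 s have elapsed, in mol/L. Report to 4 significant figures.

0.1589 mol/L

Total volume: dV/dt = Q_in − Q_out = -1.35400 L/s, so V(t) = 126.2 − 1.35400 t and V(54.02) = 53.0569 L.
Species balance (pure solvent in): dm/dt = −Q_out · m/V(t).
dm/m = −Q_out dt/(V₀ − 1.35400 t); integrating gives ln(m/m₀) = −(Q_out/(Q_in−Q_out)) ln(V/V₀).
m = m₀ (V₀/V)^(Q_out/(Q_in−Q_out)) = 48.52 × (126.2/53.0569)^(-2.01994) = 8.42912 mol.
C = m/V = 8.42912/53.0569 = 0.158869 mol/L.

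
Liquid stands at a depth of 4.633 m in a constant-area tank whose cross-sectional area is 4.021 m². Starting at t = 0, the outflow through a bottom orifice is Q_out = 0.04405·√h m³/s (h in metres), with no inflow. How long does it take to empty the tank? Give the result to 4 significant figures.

393.0 s

Mass balance (ρ constant): A dh/dt = −0.04405 √h.
This is separable: 2 d(√h)/dt = −0.04405/A, so √h = √h₀ − (0.04405/(2A)) t.
Set h = 0: 2√h₀ = (0.04405/A) t_empty ⇒ t_empty = 2A√h₀/0.04405.
t_empty = 2·4.021·√4.633/0.04405 = 8.04200·2.15244/0.04405 = 392.961 s.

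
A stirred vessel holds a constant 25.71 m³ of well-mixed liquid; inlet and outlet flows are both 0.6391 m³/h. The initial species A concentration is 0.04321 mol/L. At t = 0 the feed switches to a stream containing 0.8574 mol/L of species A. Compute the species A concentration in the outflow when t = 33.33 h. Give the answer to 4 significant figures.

0.5018 mol/L

Accumulation = in − out for the solute gives V dC/dt = Q(C_in − C).
So dC/dt = (C_in − C)/τ with τ = V/Q = 25.71/0.6391 = 40.2284 h.
Integrating: C(t) = C_in + (C₀ − C_in) e^(−t/τ).
C(33.33) = 0.8574 + (0.04321 − 0.8574)·e^(−33.33/40.2284) = 0.8574 + (-0.814190)·0.436696 = 0.501847 mol/L.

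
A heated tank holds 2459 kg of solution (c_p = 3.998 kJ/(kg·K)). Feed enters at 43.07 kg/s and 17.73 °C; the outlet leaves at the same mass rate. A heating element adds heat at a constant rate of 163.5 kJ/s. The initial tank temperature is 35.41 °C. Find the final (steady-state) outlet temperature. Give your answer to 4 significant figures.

M c_p dT/dt = ṁ c_p (T_in − T) + Q̇.
At steady state dT/dt = 0 ⇒ T_ss = T_in + Q̇/(ṁ c_p) = 17.73 + 163.5/(43.07·3.998) = 18.6795 °C.

18.68 °C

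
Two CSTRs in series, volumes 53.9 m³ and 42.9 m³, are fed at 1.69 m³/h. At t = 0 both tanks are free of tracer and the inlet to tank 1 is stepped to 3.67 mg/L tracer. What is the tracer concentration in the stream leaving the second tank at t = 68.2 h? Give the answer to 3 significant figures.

Time constants: τᵢ = Vᵢ/Q for each well-mixed tank.
τ₁ = 53.9/1.69 = 31.893 h; τ₂ = 42.9/1.69 = 25.385 h.
Tank 1: C₁ = C_in(1 − e^(−t/τ₁)). Tank 2 (τ₁ ≠ τ₂): C₂ = C_in[1 − (τ₁ e^(−t/τ₁) − τ₂ e^(−t/τ₂))/(τ₁ − τ₂)].
At t = 68.2: e^(−t/τ₁) = 0.11785, e^(−t/τ₂) = 0.068108.
C₂ = 3.67·[1 − (31.893·0.11785 − 25.385·0.068108)/(6.5089)] = 3.67·0.68817 = 2.5256 mg/L.

2.53 mg/L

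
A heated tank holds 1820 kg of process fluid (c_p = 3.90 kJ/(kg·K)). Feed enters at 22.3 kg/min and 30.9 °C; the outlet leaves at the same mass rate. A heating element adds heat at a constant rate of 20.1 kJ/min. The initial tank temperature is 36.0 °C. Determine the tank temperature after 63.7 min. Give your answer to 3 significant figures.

33.4 °C

M c_p dT/dt = ṁ c_p (T_in − T) + Q̇.
Rearrange: dT/dt = (T_ss − T)/τ with τ = M/ṁ = 81.614 min and T_ss = T_in + Q̇/(ṁ c_p) = 31.131 °C.
T approaches T_ss exponentially: T(t) = T_ss + (T₀ − T_ss) e^(−t/τ).
T(63.7) = 31.131 + (4.8689)·e^(−63.7/81.614) = 31.131 + (4.8689)·0.45818 = 33.362 °C.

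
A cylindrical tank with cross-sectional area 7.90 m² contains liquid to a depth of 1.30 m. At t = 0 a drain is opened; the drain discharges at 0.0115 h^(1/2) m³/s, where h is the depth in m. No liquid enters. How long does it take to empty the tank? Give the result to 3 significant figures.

1570 s

With no inflow, A dh/dt = −0.0115 √h.
This is separable: 2 d(√h)/dt = −0.0115/A, so √h = √h₀ − (0.0115/(2A)) t.
Set h = 0: 2√h₀ = (0.0115/A) t_empty ⇒ t_empty = 2A√h₀/0.0115.
t_empty = 2·7.90·√1.30/0.0115 = 15.800·1.1402/0.0115 = 1566.5 s.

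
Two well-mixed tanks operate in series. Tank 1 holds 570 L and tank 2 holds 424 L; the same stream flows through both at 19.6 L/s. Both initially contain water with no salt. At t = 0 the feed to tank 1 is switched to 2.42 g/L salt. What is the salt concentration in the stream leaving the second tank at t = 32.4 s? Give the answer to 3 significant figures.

Each tank obeys Vᵢ dCᵢ/dt = Q(Cᵢ₋₁ − Cᵢ), so τᵢ = Vᵢ/Q.
τ₁ = 570/19.6 = 29.082 s; τ₂ = 424/19.6 = 21.633 s.
Solving the cascade with C₁(0)=C₂(0)=0 gives C₂(t) = C_in[1 − (τ₁ e^(−t/τ₁) − τ₂ e^(−t/τ₂))/(τ₁ − τ₂)].
At t = 32.4: e^(−t/τ₁) = 0.32821, e^(−t/τ₂) = 0.22364.
C₂ = 2.42·[1 − (29.082·0.32821 − 21.633·0.22364)/(7.4490)] = 2.42·0.36810 = 0.89080 g/L.

0.891 g/L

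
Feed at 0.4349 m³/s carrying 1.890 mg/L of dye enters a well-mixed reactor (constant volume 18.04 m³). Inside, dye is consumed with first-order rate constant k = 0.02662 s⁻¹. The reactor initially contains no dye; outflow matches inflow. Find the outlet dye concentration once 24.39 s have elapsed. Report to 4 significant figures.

Accumulation = in − out − consumed: V dC/dt = Q C_in − Q C − k V C.
This is linear with rate a = Q/V + k = 0.0507275 s⁻¹.
C_ss = Q C_in/(Q + kV) = 0.898196 mg/L; C(t) = C_ss + (C₀ − C_ss) e^(−a t).
C(24.39) = 0.898196 + (-0.898196)·e^(−0.0507275·24.39) = 0.898196 + (-0.898196)·0.290183 = 0.637555 mg/L.

0.6376 mg/L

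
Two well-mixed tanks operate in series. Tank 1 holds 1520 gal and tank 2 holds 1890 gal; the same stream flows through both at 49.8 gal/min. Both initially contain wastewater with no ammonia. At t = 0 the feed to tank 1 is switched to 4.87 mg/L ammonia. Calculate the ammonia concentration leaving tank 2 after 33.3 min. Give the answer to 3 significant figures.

1.24 mg/L

Time constants: τᵢ = Vᵢ/Q for each well-mixed tank.
τ₁ = 1520/49.8 = 30.522 min; τ₂ = 1890/49.8 = 37.952 min.
Tank 1: C₁ = C_in(1 − e^(−t/τ₁)). Tank 2 (τ₁ ≠ τ₂): C₂ = C_in[1 − (τ₁ e^(−t/τ₁) − τ₂ e^(−t/τ₂))/(τ₁ − τ₂)].
At t = 33.3: e^(−t/τ₁) = 0.33588, e^(−t/τ₂) = 0.41585.
C₂ = 4.87·[1 − (30.522·0.33588 − 37.952·0.41585)/(-7.4297)] = 4.87·0.25560 = 1.2448 mg/L.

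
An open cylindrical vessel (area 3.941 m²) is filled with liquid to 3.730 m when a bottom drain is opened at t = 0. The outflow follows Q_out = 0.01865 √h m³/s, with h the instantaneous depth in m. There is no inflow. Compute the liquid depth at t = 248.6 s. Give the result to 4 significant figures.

1.804 m

A dh/dt = −Q_out = −0.01865 √h.
This is separable: 2 d(√h)/dt = −0.01865/A, so √h = √h₀ − (0.01865/(2A)) t.
√h = √3.730 − 0.01865·248.6/(2·3.941) = 1.93132 − 0.588225 = 1.34310.
h = 1.34310² = 1.80391 m.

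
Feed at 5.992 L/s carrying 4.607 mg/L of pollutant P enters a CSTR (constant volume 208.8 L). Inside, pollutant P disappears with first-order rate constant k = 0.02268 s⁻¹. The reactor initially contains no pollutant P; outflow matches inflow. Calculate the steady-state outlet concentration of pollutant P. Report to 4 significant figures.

Accumulation = in − out − consumed: V dC/dt = Q C_in − Q C − k V C.
At steady state: 0 = Q C_in − (Q + kV) C_ss, so C_ss = Q C_in/(Q + kV).
C_ss = 5.992·4.607/(5.992 + 0.02268·208.8) = 27.6051/10.7276 = 2.57329 mg/L.

2.573 mg/L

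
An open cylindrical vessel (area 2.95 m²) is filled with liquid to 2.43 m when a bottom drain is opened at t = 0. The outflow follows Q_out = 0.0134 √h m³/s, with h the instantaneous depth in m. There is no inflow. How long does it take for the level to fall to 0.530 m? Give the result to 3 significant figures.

366 s

A dh/dt = −Q_out = −0.0134 √h.
Separate and integrate: 2(√h − √h₀) = −(0.0134/A) t.
t = 2A(√h₀ − √h)/0.0134 = 2·2.95·(√2.43 − √0.530)/0.0134
  = 5.9000 × (1.5588 − 0.72801) / 0.0134 = 365.82 s.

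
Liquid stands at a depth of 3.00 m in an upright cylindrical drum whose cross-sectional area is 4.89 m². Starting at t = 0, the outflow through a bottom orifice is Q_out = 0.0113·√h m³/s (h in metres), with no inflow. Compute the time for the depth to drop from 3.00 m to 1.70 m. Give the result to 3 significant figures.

371 s

With no inflow, A dh/dt = −0.0113 √h.
∫ h^(−1/2) dh = −(0.0113/A) ∫ dt, giving 2√h = 2√h₀ − (0.0113/A) t.
t = 2A(√h₀ − √h)/0.0113 = 2·4.89·(√3.00 − √1.70)/0.0113
  = 9.7800 × (1.7321 − 1.3038) / 0.0113 = 370.61 s.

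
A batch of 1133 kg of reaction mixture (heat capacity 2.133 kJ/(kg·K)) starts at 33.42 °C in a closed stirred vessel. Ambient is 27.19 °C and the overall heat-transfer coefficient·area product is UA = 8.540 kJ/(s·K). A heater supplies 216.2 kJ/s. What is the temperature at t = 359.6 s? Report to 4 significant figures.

47.15 °C

Lumped-capacitance energy balance: M c_p dT/dt = UA(T_amb − T) + Q̇.
dT/dt = (T_ss − T)/τ with T_ss = T_amb + Q̇/UA = 27.19 + 216.2/8.540 = 52.5062 °C, τ = M c_p/UA = 1133·2.133/8.540 = 282.985 s.
Integrating: T(t) = T_ss + (T₀ − T_ss) e^(−t/τ).
T(359.6) = 52.5062 + (-19.0862)·0.280624 = 47.1501 °C.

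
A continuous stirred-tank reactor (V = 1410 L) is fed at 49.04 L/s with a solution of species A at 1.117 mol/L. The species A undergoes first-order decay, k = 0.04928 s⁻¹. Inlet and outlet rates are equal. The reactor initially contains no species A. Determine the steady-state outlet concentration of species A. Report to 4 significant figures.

0.4622 mol/L

V dC/dt = Q(C_in − C) − k V C.
At steady state: 0 = Q C_in − (Q + kV) C_ss, so C_ss = Q C_in/(Q + kV).
C_ss = 49.04·1.117/(49.04 + 0.04928·1410) = 54.7777/118.525 = 0.462162 mol/L.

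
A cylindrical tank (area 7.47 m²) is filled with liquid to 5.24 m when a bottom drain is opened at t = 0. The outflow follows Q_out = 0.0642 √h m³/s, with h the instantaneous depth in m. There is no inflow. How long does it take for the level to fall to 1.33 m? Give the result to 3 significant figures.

A dh/dt = −Q_out = −0.0642 √h.
Separate and integrate: 2(√h − √h₀) = −(0.0642/A) t.
t = 2A(√h₀ − √h)/0.0642 = 2·7.47·(√5.24 − √1.33)/0.0642
  = 14.940 × (2.2891 − 1.1533) / 0.0642 = 264.32 s.

264 s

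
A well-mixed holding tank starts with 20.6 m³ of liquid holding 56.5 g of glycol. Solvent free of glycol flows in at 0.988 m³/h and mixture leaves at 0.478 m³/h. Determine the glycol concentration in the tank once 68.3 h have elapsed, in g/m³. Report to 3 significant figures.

0.403 g/m³

Total volume: dV/dt = Q_in − Q_out = 0.51000 m³/h, so V(t) = 20.6 + 0.51000 t and V(68.3) = 55.433 m³.
Solute balance: dm/dt = 0 − Q_out C = −Q_out m/V(t).
dm/m = −Q_out dt/(V₀ + 0.51000 t); integrating gives ln(m/m₀) = −(Q_out/(Q_in−Q_out)) ln(V/V₀).
m = m₀ (V₀/V)^(Q_out/(Q_in−Q_out)) = 56.5 × (20.6/55.433)^(0.93725) = 22.342 g.
C = m/V = 22.342/55.433 = 0.40304 g/m³.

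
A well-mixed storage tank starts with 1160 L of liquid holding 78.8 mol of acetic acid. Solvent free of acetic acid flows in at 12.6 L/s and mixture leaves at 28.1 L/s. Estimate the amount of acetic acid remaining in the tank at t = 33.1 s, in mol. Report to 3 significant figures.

27.3 mol

Total volume: dV/dt = Q_in − Q_out = -15.500 L/s, so V(t) = 1160 − 15.500 t and V(33.1) = 646.95 L.
No acetic acid enters, so dm/dt = −Q_out · (m/V).
dm/m = −Q_out dt/(V₀ − 15.500 t); integrating gives ln(m/m₀) = −(Q_out/(Q_in−Q_out)) ln(V/V₀).
m = m₀ (V₀/V)^(Q_out/(Q_in−Q_out)) = 78.8 × (1160/646.95)^(-1.8129) = 27.340 mol.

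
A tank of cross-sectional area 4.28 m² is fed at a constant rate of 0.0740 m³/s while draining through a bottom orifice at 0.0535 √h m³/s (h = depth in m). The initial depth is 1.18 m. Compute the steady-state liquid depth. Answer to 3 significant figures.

1.91 m

Level balance: A dh/dt = 0.0740 − 0.0535 √h. Setting dh/dt = 0:
Q_in = 0.0535 √h_ss ⇒ √h_ss = 0.0740/0.0535 = 1.3832.
h_ss = 1.3832² = 1.9132 m. (Since h₀ = 1.18 m < h_ss, the level will rise toward this value.)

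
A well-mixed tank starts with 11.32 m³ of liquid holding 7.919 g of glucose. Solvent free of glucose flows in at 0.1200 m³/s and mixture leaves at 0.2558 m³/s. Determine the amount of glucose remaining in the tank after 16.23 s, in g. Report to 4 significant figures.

5.267 g

Let m(t) be the amount of glucose. Volume: V(t) = V₀ + (Q_in − Q_out) t = 11.32 − 0.135800 t; V(16.23) = 9.11597 m³.
Solute balance: dm/dt = 0 − Q_out C = −Q_out m/V(t).
Separate: dm/m = −Q_out dt/V(t) ⇒ ln(m/m₀) = −(Q_out/(Q_in−Q_out)) ln(V/V₀).
m = m₀ (V₀/V)^(Q_out/(Q_in−Q_out)) = 7.919 × (11.32/9.11597)^(-1.88365) = 5.26653 g.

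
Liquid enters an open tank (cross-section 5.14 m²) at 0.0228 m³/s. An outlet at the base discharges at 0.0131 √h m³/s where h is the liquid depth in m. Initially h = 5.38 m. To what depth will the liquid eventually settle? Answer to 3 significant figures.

A dh/dt = Q_in − 0.0131 √h. Steady state requires inflow = outflow:
Q_in = 0.0131 √h_ss ⇒ √h_ss = 0.0228/0.0131 = 1.7405.
h_ss = 1.7405² = 3.0292 m. (Since h₀ = 5.38 m > h_ss, the level will fall toward this value.)

3.03 m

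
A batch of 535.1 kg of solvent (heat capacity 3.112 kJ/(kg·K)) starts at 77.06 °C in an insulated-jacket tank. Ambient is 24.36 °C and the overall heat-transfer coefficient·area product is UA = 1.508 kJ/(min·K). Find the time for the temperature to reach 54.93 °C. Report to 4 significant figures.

Heat balance on the well-mixed liquid: M c_p dT/dt = −UA(T − T_amb).
τ = M c_p/UA = 1104.26 min; T_ss = T_amb = 24.3600 °C.
T(t) = T_ss + (T₀ − T_ss)e^(−t/τ); set T = 54.93:
t = −τ ln[(T − T_ss)/(T₀ − T_ss)] = −1104.26 · ln(0.580076) = 601.379 min.

601.4 min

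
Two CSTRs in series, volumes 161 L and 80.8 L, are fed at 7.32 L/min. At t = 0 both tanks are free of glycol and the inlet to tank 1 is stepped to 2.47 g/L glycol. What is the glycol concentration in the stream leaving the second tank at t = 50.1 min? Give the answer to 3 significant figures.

1.99 g/L

Each tank obeys Vᵢ dCᵢ/dt = Q(Cᵢ₋₁ − Cᵢ), so τᵢ = Vᵢ/Q.
τ₁ = 161/7.32 = 21.995 min; τ₂ = 80.8/7.32 = 11.038 min.
Tank 1: C₁ = C_in(1 − e^(−t/τ₁)). Tank 2 (τ₁ ≠ τ₂): C₂ = C_in[1 − (τ₁ e^(−t/τ₁) − τ₂ e^(−t/τ₂))/(τ₁ − τ₂)].
At t = 50.1: e^(−t/τ₁) = 0.10251, e^(−t/τ₂) = 0.010687.
C₂ = 2.47·[1 − (21.995·0.10251 − 11.038·0.010687)/(10.956)] = 2.47·0.80499 = 1.9883 g/L.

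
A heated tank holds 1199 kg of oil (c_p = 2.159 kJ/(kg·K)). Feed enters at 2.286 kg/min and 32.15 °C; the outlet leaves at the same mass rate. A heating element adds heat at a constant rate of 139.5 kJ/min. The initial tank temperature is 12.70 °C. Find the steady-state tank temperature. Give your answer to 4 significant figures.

M c_p dT/dt = ṁ c_p (T_in − T) + Q̇.
At steady state dT/dt = 0 ⇒ T_ss = T_in + Q̇/(ṁ c_p) = 32.15 + 139.5/(2.286·2.159) = 60.4148 °C.

60.41 °C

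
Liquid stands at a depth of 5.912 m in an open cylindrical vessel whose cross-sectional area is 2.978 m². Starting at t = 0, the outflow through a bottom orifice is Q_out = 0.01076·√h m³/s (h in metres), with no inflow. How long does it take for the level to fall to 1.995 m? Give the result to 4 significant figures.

A dh/dt = −Q_out = −0.01076 √h.
∫ h^(−1/2) dh = −(0.01076/A) ∫ dt, giving 2√h = 2√h₀ − (0.01076/A) t.
t = 2A(√h₀ − √h)/0.01076 = 2·2.978·(√5.912 − √1.995)/0.01076
  = 5.95600 × (2.43146 − 1.41244) / 0.01076 = 564.057 s.

564.1 s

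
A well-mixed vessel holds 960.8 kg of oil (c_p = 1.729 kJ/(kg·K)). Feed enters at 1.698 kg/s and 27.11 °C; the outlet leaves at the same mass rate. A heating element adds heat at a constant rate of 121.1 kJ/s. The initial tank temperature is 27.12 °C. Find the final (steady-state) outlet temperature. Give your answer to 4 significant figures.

68.36 °C

Unsteady energy balance on the tank contents: M c_p dT/dt = ṁ c_p (T_in − T) + 121.1.
At steady state dT/dt = 0 ⇒ T_ss = T_in + Q̇/(ṁ c_p) = 27.11 + 121.1/(1.698·1.729) = 68.3588 °C.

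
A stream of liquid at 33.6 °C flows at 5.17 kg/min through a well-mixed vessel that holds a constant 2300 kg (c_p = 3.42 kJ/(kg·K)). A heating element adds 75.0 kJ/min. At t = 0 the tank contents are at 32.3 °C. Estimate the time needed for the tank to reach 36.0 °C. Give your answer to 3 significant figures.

490 min

Energy balance: M c_p dT/dt = ṁ c_p (T_in − T) + 75.0.
τ = M/ṁ = 444.87 min; T_ss = T_in + Q̇/(ṁ c_p) = 37.842 °C.
T(t) = T_ss + (T₀ − T_ss) e^(−t/τ). Set T = 36.0:
e^(−t/τ) = (36.0 − 37.842)/(32.3 − 37.842) = 0.33234
t = −444.87 · ln(0.33234) = 490.07 min.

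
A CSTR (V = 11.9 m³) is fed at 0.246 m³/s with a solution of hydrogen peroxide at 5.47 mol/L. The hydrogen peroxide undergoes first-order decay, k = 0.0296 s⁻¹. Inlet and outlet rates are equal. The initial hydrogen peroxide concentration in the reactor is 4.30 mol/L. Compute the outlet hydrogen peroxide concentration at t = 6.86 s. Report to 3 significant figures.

V dC/dt = Q(C_in − C) − k V C.
This is linear with rate a = Q/V + k = 0.050272 s⁻¹.
C_ss = Q C_in/(Q + kV) = 2.2493 mol/L; C(t) = C_ss + (C₀ − C_ss) e^(−a t).
C(6.86) = 2.2493 + (2.0507)·e^(−0.050272·6.86) = 2.2493 + (2.0507)·0.70831 = 3.7018 mol/L.

3.70 mol/L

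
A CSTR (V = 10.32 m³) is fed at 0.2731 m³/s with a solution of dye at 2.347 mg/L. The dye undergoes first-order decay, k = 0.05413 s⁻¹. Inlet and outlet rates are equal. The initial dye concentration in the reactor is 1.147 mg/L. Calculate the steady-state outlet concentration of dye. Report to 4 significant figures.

0.7706 mg/L

Species balance: V dC/dt = Q C_in − Q C − k V C.
At steady state: 0 = Q C_in − (Q + kV) C_ss, so C_ss = Q C_in/(Q + kV).
C_ss = 0.2731·2.347/(0.2731 + 0.05413·10.32) = 0.640966/0.831722 = 0.770649 mg/L.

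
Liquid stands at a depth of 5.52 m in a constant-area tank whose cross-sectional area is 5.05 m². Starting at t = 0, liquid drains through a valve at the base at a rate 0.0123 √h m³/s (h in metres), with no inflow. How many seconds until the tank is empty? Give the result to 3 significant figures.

With no inflow, A dh/dt = −0.0123 √h.
∫ h^(−1/2) dh = −(0.0123/A) ∫ dt, giving 2√h = 2√h₀ − (0.0123/A) t.
Tank is empty when √h = 0: t_empty = 2A√h₀/0.0123.
t_empty = 2·5.05·√5.52/0.0123 = 10.100·2.3495/0.0123 = 1929.2 s.

1930 s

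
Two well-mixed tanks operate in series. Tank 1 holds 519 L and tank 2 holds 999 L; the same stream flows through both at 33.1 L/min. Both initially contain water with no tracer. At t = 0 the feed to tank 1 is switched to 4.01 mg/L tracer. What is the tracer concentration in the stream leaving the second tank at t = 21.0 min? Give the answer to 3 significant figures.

Species balance on tank i: dCᵢ/dt = (Cᵢ₋₁ − Cᵢ)/τᵢ with τᵢ = Vᵢ/Q.
τ₁ = 519/33.1 = 15.680 min; τ₂ = 999/33.1 = 30.181 min.
Solving the cascade with C₁(0)=C₂(0)=0 gives C₂(t) = C_in[1 − (τ₁ e^(−t/τ₁) − τ₂ e^(−t/τ₂))/(τ₁ − τ₂)].
At t = 21.0: e^(−t/τ₁) = 0.26203, e^(−t/τ₂) = 0.49868.
C₂ = 4.01·[1 − (15.680·0.26203 − 30.181·0.49868)/(-14.502)] = 4.01·0.24544 = 0.98423 mg/L.

0.984 mg/L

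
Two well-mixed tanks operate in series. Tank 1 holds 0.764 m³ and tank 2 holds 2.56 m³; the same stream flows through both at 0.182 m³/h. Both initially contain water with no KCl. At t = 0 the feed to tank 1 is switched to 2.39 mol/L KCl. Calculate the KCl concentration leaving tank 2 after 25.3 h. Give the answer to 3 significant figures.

1.83 mol/L

Each tank obeys Vᵢ dCᵢ/dt = Q(Cᵢ₋₁ − Cᵢ), so τᵢ = Vᵢ/Q.
τ₁ = 0.764/0.182 = 4.1978 h; τ₂ = 2.56/0.182 = 14.066 h.
Tank 1: C₁ = C_in(1 − e^(−t/τ₁)). Tank 2 (τ₁ ≠ τ₂): C₂ = C_in[1 − (τ₁ e^(−t/τ₁) − τ₂ e^(−t/τ₂))/(τ₁ − τ₂)].
At t = 25.3: e^(−t/τ₁) = 0.0024128, e^(−t/τ₂) = 0.16552.
C₂ = 2.39·[1 − (4.1978·0.0024128 − 14.066·0.16552)/(-9.8681)] = 2.39·0.76510 = 1.8286 mol/L.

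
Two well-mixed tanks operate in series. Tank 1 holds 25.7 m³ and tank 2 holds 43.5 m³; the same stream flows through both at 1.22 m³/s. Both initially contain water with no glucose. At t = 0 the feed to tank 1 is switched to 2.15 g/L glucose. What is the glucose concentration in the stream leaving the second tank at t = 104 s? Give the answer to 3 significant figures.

1.89 g/L

Each tank obeys Vᵢ dCᵢ/dt = Q(Cᵢ₋₁ − Cᵢ), so τᵢ = Vᵢ/Q.
τ₁ = 25.7/1.22 = 21.066 s; τ₂ = 43.5/1.22 = 35.656 s.
Tank 1: C₁ = C_in(1 − e^(−t/τ₁)). Tank 2 (τ₁ ≠ τ₂): C₂ = C_in[1 − (τ₁ e^(−t/τ₁) − τ₂ e^(−t/τ₂))/(τ₁ − τ₂)].
At t = 104: e^(−t/τ₁) = 0.0071763, e^(−t/τ₂) = 0.054108.
C₂ = 2.15·[1 − (21.066·0.0071763 − 35.656·0.054108)/(-14.590)] = 2.15·0.87813 = 1.8880 g/L.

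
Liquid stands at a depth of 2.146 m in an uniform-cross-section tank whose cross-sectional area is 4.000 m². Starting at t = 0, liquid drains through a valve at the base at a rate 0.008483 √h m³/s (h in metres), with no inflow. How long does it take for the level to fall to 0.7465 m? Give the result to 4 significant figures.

566.7 s

Mass balance (ρ constant): A dh/dt = −0.008483 √h.
This is separable: 2 d(√h)/dt = −0.008483/A, so √h = √h₀ − (0.008483/(2A)) t.
t = 2A(√h₀ − √h)/0.008483 = 2·4.000·(√2.146 − √0.7465)/0.008483
  = 8.00000 × (1.46492 − 0.864002) / 0.008483 = 566.706 s.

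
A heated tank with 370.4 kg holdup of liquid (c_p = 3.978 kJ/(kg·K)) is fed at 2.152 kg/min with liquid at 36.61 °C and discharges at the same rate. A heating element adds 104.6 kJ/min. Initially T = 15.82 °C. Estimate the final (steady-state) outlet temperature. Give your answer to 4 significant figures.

M c_p dT/dt = ṁ c_p (T_in − T) + Q̇.
At steady state dT/dt = 0 ⇒ T_ss = T_in + Q̇/(ṁ c_p) = 36.61 + 104.6/(2.152·3.978) = 48.8287 °C.

48.83 °C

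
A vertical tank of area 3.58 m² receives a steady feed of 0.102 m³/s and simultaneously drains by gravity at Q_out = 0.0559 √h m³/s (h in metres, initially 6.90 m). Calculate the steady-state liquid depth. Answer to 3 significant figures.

3.33 m

Mass balance (ρ constant): A dh/dt = Q_in − 0.0559 √h. At steady state dh/dt = 0:
Q_in = 0.0559 √h_ss ⇒ √h_ss = 0.102/0.0559 = 1.8247.
h_ss = 1.8247² = 3.3295 m. (Since h₀ = 6.90 m > h_ss, the level will fall toward this value.)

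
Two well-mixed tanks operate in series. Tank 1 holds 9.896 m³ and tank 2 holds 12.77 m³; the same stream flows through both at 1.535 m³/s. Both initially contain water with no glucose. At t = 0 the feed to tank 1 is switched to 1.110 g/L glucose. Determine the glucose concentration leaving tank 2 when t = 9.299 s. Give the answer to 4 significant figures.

0.4006 g/L

Time constants: τᵢ = Vᵢ/Q for each well-mixed tank.
τ₁ = 9.896/1.535 = 6.44691 s; τ₂ = 12.77/1.535 = 8.31922 s.
Tank 1: C₁ = C_in(1 − e^(−t/τ₁)). Tank 2 (τ₁ ≠ τ₂): C₂ = C_in[1 − (τ₁ e^(−t/τ₁) − τ₂ e^(−t/τ₂))/(τ₁ − τ₂)].
At t = 9.299: e^(−t/τ₁) = 0.236360, e^(−t/τ₂) = 0.327007.
C₂ = 1.110·[1 − (6.44691·0.236360 − 8.31922·0.327007)/(-1.87231)] = 1.110·0.360870 = 0.400566 g/L.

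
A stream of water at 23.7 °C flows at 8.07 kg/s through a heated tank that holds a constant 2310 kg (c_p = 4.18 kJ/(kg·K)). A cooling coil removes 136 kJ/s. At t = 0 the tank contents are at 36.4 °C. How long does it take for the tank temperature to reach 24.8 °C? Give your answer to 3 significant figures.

338 s

M c_p dT/dt = ṁ c_p (T_in − T) − Q̇.
τ = M/ṁ = 286.25 s; T_ss = T_in − Q̇/(ṁ c_p) = 19.668 °C.
T(t) = T_ss + (T₀ − T_ss) e^(−t/τ). Set T = 24.8:
e^(−t/τ) = (24.8 − 19.668)/(36.4 − 19.668) = 0.30671
t = −286.25 · ln(0.30671) = 338.30 s.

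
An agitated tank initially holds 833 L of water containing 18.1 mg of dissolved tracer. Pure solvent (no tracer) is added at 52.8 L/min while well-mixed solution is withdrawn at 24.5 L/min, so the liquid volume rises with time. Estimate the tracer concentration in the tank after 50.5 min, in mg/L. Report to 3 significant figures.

0.00337 mg/L

Total volume: dV/dt = Q_in − Q_out = 28.300 L/min, so V(t) = 833 + 28.300 t and V(50.5) = 2262.1 L.
Species balance (pure solvent in): dm/dt = −Q_out · m/V(t).
dm/m = −Q_out dt/(V₀ + 28.300 t); integrating gives ln(m/m₀) = −(Q_out/(Q_in−Q_out)) ln(V/V₀).
m = m₀ (V₀/V)^(Q_out/(Q_in−Q_out)) = 18.1 × (833/2262.1)^(0.86572) = 7.6219 mg.
C = m/V = 7.6219/2262.1 = 0.0033693 mg/L.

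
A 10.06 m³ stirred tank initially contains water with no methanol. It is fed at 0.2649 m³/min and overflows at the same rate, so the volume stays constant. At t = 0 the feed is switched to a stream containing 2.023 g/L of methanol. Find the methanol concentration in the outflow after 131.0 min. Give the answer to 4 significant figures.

Transient balance on the dissolved component: V dC/dt = Q(C_in − C).
Rewrite as dC/dt + C/τ = C_in/τ, τ = V/Q = 37.9766 min.
This is linear first-order; C(t) = C_in + (C₀ − C_in) e^(−t/τ).
C(131.0) = 2.023 + (0 − 2.023)·e^(−131.0/37.9766) = 2.023 + (-2.02300)·0.0317617 = 1.95875 g/L.

1.959 g/L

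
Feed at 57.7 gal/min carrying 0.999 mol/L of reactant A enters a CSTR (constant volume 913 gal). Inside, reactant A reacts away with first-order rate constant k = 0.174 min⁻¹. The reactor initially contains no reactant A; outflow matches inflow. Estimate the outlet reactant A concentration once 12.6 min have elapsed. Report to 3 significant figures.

0.253 mol/L

V dC/dt = Q(C_in − C) − k V C.
dC/dt = (Q/V) C_in − (Q/V + k) C; effective rate a = Q/V + k = 0.063198 + 0.174 = 0.23720 min⁻¹.
C_ss = Q C_in/(Q + kV) = 0.26617 mol/L; C(t) = C_ss + (C₀ − C_ss) e^(−a t).
C(12.6) = 0.26617 + (-0.26617)·e^(−0.23720·12.6) = 0.26617 + (-0.26617)·0.050353 = 0.25277 mol/L.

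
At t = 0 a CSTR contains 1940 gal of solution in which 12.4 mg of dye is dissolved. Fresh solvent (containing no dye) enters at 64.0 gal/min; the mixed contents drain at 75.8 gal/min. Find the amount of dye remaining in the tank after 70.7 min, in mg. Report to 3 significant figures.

Total volume: dV/dt = Q_in − Q_out = -11.800 gal/min, so V(t) = 1940 − 11.800 t and V(70.7) = 1105.7 gal.
Species balance (pure solvent in): dm/dt = −Q_out · m/V(t).
Separate: dm/m = −Q_out dt/V(t) ⇒ ln(m/m₀) = −(Q_out/(Q_in−Q_out)) ln(V/V₀).
m = m₀ (V₀/V)^(Q_out/(Q_in−Q_out)) = 12.4 × (1940/1105.7)^(-6.4237) = 0.33502 mg.

0.335 mg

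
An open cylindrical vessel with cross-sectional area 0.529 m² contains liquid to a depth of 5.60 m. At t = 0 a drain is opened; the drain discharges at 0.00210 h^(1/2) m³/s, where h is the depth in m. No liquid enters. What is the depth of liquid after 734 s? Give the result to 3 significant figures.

0.827 m

A dh/dt = −Q_out = −0.00210 √h.
This is separable: 2 d(√h)/dt = −0.00210/A, so √h = √h₀ − (0.00210/(2A)) t.
√h = √5.60 − 0.00210·734/(2·0.529) = 2.3664 − 1.4569 = 0.90953.
h = 0.90953² = 0.82725 m.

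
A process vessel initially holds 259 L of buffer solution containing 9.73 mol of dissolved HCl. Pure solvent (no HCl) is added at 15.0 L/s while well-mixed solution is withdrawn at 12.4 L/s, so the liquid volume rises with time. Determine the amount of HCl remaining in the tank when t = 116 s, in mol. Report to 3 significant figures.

Let m(t) be the amount of HCl. Volume: V(t) = V₀ + (Q_in − Q_out) t = 259 + 2.6000 t; V(116) = 560.60 L.
Species balance (pure solvent in): dm/dt = −Q_out · m/V(t).
Separate: dm/m = −Q_out dt/V(t) ⇒ ln(m/m₀) = −(Q_out/(Q_in−Q_out)) ln(V/V₀).
m = m₀ (V₀/V)^(Q_out/(Q_in−Q_out)) = 9.73 × (259/560.60)^(4.7692) = 0.24476 mol.

0.245 mol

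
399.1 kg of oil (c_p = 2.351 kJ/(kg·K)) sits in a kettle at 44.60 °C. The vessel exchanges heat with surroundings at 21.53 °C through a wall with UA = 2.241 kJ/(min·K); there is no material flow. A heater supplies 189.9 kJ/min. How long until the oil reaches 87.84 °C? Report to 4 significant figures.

Lumped-capacitance energy balance: M c_p dT/dt = UA(T_amb − T) + Q̇.
τ = M c_p/UA = 418.690 min; T_ss = T_amb + Q̇/UA = 21.53 + 189.9/2.241 = 106.269 °C.
T(t) = T_ss + (T₀ − T_ss)e^(−t/τ); set T = 87.84:
t = −τ ln[(T − T_ss)/(T₀ − T_ss)] = −418.690 · ln(0.298837) = 505.718 min.

505.7 min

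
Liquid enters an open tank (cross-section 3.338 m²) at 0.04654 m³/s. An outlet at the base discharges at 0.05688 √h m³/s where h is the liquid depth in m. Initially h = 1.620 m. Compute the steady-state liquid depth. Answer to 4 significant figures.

0.6695 m

A dh/dt = Q_in − 0.05688 √h. Steady state requires inflow = outflow:
Q_in = 0.05688 √h_ss ⇒ √h_ss = 0.04654/0.05688 = 0.818214.
h_ss = 0.818214² = 0.669474 m. (Since h₀ = 1.620 m > h_ss, the level will fall toward this value.)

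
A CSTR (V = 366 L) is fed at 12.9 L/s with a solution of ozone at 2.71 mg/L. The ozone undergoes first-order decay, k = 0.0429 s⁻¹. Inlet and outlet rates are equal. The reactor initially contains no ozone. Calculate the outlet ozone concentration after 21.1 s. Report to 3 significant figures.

0.987 mg/L

Species balance: V dC/dt = Q C_in − Q C − k V C.
This is linear with rate a = Q/V + k = 0.078146 s⁻¹.
C_ss = Q C_in/(Q + kV) = 1.2223 mg/L; C(t) = C_ss + (C₀ − C_ss) e^(−a t).
C(21.1) = 1.2223 + (-1.2223)·e^(−0.078146·21.1) = 1.2223 + (-1.2223)·0.19227 = 0.98728 mg/L.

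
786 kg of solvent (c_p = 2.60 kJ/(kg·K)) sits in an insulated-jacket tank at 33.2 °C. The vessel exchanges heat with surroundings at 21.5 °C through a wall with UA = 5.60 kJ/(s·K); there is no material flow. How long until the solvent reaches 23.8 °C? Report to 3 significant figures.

M c_p dT/dt = −UA(T − T_amb).
τ = M c_p/UA = 364.93 s; T_ss = T_amb = 21.500 °C.
T(t) = T_ss + (T₀ − T_ss)e^(−t/τ); set T = 23.8:
t = −τ ln[(T − T_ss)/(T₀ − T_ss)] = −364.93 · ln(0.19658) = 593.62 s.

594 s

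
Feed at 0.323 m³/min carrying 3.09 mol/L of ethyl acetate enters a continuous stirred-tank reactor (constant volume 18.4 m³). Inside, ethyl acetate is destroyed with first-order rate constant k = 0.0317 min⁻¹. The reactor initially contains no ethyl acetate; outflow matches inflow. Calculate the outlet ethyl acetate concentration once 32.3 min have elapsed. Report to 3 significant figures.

0.877 mol/L

V dC/dt = Q(C_in − C) − k V C.
This is linear with rate a = Q/V + k = 0.049254 min⁻¹.
C_ss = Q C_in/(Q + kV) = 1.1013 mol/L; C(t) = C_ss + (C₀ − C_ss) e^(−a t).
C(32.3) = 1.1013 + (-1.1013)·e^(−0.049254·32.3) = 1.1013 + (-1.1013)·0.20374 = 0.87691 mol/L.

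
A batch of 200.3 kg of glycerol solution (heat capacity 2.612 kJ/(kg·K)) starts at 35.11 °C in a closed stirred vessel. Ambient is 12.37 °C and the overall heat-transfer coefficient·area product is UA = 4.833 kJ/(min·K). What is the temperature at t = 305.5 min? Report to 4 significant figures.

M c_p dT/dt = −UA(T − T_amb).
dT/dt = (T_ss − T)/τ with T_ss = T_amb = 12.3700 °C, τ = M c_p/UA = 200.3·2.612/4.833 = 108.252 min.
T approaches T_ss exponentially: T(t) = T_ss + (T₀ − T_ss) e^(−t/τ).
T(305.5) = 12.3700 + (22.7400)·0.0594803 = 13.7226 °C.

13.72 °C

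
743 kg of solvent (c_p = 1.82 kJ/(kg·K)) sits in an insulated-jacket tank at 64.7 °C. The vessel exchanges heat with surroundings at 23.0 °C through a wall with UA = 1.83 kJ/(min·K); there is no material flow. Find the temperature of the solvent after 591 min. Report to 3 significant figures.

Lumped-capacitance energy balance: M c_p dT/dt = UA(T_amb − T).
dT/dt = (T_ss − T)/τ with T_ss = T_amb = 23.000 °C, τ = M c_p/UA = 743·1.82/1.83 = 738.94 min.
Integrating: T(t) = T_ss + (T₀ − T_ss) e^(−t/τ).
T(591) = 23.000 + (41.700)·0.44942 = 41.741 °C.

41.7 °C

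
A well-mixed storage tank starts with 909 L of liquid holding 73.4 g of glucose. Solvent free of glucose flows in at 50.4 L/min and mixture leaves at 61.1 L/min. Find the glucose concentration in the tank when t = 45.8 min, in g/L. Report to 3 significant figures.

0.00210 g/L

Let m(t) be the amount of glucose. Volume: V(t) = V₀ + (Q_in − Q_out) t = 909 − 10.700 t; V(45.8) = 418.94 L.
Species balance (pure solvent in): dm/dt = −Q_out · m/V(t).
Separate: dm/m = −Q_out dt/V(t) ⇒ ln(m/m₀) = −(Q_out/(Q_in−Q_out)) ln(V/V₀).
m = m₀ (V₀/V)^(Q_out/(Q_in−Q_out)) = 73.4 × (909/418.94)^(-5.7103) = 0.88042 g.
C = m/V = 0.88042/418.94 = 0.0021015 g/L.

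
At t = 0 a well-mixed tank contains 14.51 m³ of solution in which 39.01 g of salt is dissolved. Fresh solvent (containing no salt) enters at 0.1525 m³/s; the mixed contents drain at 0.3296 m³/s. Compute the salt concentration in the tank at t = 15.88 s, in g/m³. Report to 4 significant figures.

2.233 g/m³

Let m(t) be the amount of salt. Volume: V(t) = V₀ + (Q_in − Q_out) t = 14.51 − 0.177100 t; V(15.88) = 11.6977 m³.
No salt enters, so dm/dt = −Q_out · (m/V).
Separate: dm/m = −Q_out dt/V(t) ⇒ ln(m/m₀) = −(Q_out/(Q_in−Q_out)) ln(V/V₀).
m = m₀ (V₀/V)^(Q_out/(Q_in−Q_out)) = 39.01 × (14.51/11.6977)^(-1.86110) = 26.1238 g.
C = m/V = 26.1238/11.6977 = 2.23325 g/m³.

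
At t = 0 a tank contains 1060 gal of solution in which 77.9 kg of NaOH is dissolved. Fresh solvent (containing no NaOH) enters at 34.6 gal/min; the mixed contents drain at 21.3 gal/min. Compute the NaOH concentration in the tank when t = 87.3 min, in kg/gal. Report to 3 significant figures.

Total volume: dV/dt = Q_in − Q_out = 13.300 gal/min, so V(t) = 1060 + 13.300 t and V(87.3) = 2221.1 gal.
No NaOH enters, so dm/dt = −Q_out · (m/V).
dm/m = −Q_out dt/(V₀ + 13.300 t); integrating gives ln(m/m₀) = −(Q_out/(Q_in−Q_out)) ln(V/V₀).
m = m₀ (V₀/V)^(Q_out/(Q_in−Q_out)) = 77.9 × (1060/2221.1)^(1.6015) = 23.825 kg.
C = m/V = 23.825/2221.1 = 0.010727 kg/gal.

0.0107 kg/gal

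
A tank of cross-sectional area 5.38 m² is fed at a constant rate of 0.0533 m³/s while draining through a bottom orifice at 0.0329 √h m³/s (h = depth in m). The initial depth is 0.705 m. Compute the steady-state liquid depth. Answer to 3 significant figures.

2.62 m

Level balance: A dh/dt = 0.0533 − 0.0329 √h. Setting dh/dt = 0:
Q_in = 0.0329 √h_ss ⇒ √h_ss = 0.0533/0.0329 = 1.6201.
h_ss = 1.6201² = 2.6246 m. (Since h₀ = 0.705 m < h_ss, the level will rise toward this value.)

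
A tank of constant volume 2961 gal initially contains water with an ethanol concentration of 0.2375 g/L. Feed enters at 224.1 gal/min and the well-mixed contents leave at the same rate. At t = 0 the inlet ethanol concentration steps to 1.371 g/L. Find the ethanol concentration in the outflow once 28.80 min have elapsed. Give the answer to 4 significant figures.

1.243 g/L

Species balance on the tank: V dC/dt = Q(C_in − C).
So dC/dt = (C_in − C)/τ with τ = V/Q = 2961/224.1 = 13.2129 min.
C approaches C_in exponentially: C(t) = C_in + (C₀ − C_in) e^(−t/τ).
C(28.80) = 1.371 + (0.2375 − 1.371)·e^(−28.80/13.2129) = 1.371 + (-1.13350)·0.113076 = 1.24283 g/L.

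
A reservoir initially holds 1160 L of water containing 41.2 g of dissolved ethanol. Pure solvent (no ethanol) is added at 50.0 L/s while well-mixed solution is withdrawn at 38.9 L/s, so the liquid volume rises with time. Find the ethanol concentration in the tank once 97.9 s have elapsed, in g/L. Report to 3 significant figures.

0.00181 g/L

Let m(t) be the amount of ethanol. Volume: V(t) = V₀ + (Q_in − Q_out) t = 1160 + 11.100 t; V(97.9) = 2246.7 L.
Solute balance: dm/dt = 0 − Q_out C = −Q_out m/V(t).
Separate: dm/m = −Q_out dt/V(t) ⇒ ln(m/m₀) = −(Q_out/(Q_in−Q_out)) ln(V/V₀).
m = m₀ (V₀/V)^(Q_out/(Q_in−Q_out)) = 41.2 × (1160/2246.7)^(3.5045) = 4.0626 g.
C = m/V = 4.0626/2246.7 = 0.0018083 g/L.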